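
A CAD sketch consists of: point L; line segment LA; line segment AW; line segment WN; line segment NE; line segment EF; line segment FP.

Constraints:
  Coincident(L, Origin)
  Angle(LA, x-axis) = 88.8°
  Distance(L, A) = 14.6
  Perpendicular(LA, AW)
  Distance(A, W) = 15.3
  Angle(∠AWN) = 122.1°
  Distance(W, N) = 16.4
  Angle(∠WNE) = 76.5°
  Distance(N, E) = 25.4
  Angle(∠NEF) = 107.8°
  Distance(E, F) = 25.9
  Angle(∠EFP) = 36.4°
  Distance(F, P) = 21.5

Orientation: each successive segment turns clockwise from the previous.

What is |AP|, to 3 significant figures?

9.08

L is at the origin; LA runs at 88.8° with length 14.6, so A = (0.306, 14.6). LA ⟂ AW, so AW runs at -1.20°; with |AW| = 15.3, W = (15.6, 14.3). ∠AWN = 122.1° gives WN at -59.1° from the x-axis; with |WN| = 16.4, N = (24.0, 0.204). ∠WNE = 76.5° gives NE at -163° from the x-axis; with |NE| = 25.4, E = (-0.213, -7.39). ∠NEF = 107.8° gives EF at 125° from the x-axis; with |EF| = 25.9, F = (-15.1, 13.8). ∠EFP = 36.4° gives FP at -18.4° from the x-axis; with |FP| = 21.5, P = (5.26, 6.99). Then |AP| = |P − A| = 9.08.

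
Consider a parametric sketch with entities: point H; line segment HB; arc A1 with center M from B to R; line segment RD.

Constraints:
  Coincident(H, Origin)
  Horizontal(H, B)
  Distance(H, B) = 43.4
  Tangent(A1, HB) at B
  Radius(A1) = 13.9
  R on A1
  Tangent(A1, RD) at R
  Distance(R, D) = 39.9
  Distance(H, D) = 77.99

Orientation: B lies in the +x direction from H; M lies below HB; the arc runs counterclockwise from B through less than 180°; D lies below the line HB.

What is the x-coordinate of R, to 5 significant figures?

32.249

Checks: |HB| = 43.40 ✓; |MB| = 13.90 ✓; |MR| = 13.90 ✓; ∠(MR, RD) = 90.00° ✓; |RD| = 39.90 ✓; |HD| = 77.99 ✓.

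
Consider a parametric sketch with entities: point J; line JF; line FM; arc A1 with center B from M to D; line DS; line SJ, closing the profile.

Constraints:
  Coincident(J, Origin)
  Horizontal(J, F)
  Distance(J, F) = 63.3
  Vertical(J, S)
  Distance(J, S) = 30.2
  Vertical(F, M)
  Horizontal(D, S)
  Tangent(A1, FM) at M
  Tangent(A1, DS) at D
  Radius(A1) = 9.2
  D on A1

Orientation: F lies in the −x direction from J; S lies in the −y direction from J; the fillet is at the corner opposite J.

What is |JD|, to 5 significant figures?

61.958

J is at the origin; J and F share the same y with |JF| = 63.3 and F on the −x side, so F = (-63.300, 0.0000). J and S share the same x with |JS| = 30.2 and S on the −y side, so S = (0.0000, -30.200). The virtual corner opposite J is at (-63.300, -30.200). Tangency of A1 to FM means the radius BM is perpendicular to FM and A1 meets DS tangentially, so BD is at right angles to DS, with radius 9.2, so the center B sits 9.2 in from both sides at B = (-54.100, -21.000). That places the tangent points at M = (-63.300, -21.000) on FM and D = (-54.100, -30.200) on DS. Then |JD| = |D − J| = 61.958.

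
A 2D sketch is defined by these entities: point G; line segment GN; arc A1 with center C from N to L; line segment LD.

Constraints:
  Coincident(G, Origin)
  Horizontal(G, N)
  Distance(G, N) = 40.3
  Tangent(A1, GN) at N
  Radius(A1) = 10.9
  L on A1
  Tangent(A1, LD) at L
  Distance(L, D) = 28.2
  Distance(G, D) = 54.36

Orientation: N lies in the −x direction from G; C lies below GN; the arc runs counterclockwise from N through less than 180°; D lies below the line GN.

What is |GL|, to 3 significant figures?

52.4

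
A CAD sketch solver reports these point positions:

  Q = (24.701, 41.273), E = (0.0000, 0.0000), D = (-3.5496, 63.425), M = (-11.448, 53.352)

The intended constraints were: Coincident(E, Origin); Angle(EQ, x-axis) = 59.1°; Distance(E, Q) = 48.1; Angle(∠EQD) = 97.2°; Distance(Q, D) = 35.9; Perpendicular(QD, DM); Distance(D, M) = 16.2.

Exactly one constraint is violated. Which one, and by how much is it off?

Distance(D, M) = 16.2 — off by 3.40.

E = (0.00, 0.00) ✓; EQ at 59.10° ✓; |EQ| = 48.10 ✓; ∠EQD = 97.20° ✓; |QD| = 35.90 ✓; ∠(QD, DM) = 90.00° ✓; |DM| = 12.80 ✗.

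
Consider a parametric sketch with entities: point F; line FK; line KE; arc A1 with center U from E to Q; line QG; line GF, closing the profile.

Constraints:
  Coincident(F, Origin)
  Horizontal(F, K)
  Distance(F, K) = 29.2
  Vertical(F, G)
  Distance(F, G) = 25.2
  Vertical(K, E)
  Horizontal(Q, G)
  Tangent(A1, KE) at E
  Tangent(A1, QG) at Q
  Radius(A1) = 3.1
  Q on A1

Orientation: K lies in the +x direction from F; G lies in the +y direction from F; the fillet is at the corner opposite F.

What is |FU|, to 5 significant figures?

34.200

F and G share the same x with |FG| = 25.2 and G on the +y side, so G = (0.0000, 25.200). The virtual corner opposite F is at (29.200, 25.200). A1 meets KE tangentially, so UE is at right angles to KE and A1 meets QG tangentially, so UQ is at right angles to QG, with radius 3.1, so the center U sits 3.1 in from both sides at U = (26.100, 22.100). Then |FU| = |U − F| = 34.200.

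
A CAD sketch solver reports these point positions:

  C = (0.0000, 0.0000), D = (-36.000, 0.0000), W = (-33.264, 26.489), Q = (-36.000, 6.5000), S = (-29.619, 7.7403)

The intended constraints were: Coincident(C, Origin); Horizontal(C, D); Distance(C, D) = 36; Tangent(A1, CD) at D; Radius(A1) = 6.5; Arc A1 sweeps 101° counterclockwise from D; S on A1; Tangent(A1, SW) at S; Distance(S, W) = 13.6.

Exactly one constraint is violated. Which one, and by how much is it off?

Distance(S, W) = 13.6 — off by 5.50.

C = (0.00, 0.00) ✓; C.y = 0.00, D.y = 0.00 ✓; |CD| = 36.00 ✓; ∠(QD, DC) = 90.00° ✓; |QD| = 6.500 ✓; bearing(Q→S) − bearing(Q→D) = 101.0° ✓; |QS| = 6.500 ✓; ∠(QS, SW) = 90.00° ✓; |SW| = 19.10 ✗.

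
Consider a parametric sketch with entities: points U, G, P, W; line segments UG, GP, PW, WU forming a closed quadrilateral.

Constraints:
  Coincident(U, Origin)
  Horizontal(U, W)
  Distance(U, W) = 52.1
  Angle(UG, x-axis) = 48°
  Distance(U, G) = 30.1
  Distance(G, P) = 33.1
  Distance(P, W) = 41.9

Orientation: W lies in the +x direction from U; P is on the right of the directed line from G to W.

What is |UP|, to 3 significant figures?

14.8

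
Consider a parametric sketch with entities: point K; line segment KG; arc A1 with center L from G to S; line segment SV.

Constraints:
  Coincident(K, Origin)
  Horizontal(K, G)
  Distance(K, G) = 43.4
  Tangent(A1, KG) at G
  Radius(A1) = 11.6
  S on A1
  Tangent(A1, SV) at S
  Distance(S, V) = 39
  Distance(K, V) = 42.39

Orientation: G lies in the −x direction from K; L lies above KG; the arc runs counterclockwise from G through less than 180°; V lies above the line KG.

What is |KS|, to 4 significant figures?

33.81

K is at the origin; K and G share the same y with |KG| = 43.4 and G on the −x side, so G = (-43.40, 0.000). Tangency of A1 to KG means the radius LG is perpendicular to KG, so L = G + (0, 11.6) = (-43.40, 11.60). Since LS ⟂ SV (tangency), |LV| = √(11.6² + 39.0²) = 40.69 regardless of where S sits on A1. So V lies on both circle(K, 42.39) and circle(L, 40.69); the above-KG intersection is V = (-14.20, 39.94). S is the foot of the tangent from V: S = (-33.28, 5.925).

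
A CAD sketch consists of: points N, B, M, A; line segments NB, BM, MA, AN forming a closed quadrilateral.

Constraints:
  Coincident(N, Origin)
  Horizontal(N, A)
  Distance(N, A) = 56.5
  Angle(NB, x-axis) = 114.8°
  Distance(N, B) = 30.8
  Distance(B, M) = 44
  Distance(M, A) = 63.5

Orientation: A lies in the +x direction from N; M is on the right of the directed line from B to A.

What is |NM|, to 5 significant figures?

16.175

Checks: |BM| = 44.00 ✓; |MA| = 63.50 ✓.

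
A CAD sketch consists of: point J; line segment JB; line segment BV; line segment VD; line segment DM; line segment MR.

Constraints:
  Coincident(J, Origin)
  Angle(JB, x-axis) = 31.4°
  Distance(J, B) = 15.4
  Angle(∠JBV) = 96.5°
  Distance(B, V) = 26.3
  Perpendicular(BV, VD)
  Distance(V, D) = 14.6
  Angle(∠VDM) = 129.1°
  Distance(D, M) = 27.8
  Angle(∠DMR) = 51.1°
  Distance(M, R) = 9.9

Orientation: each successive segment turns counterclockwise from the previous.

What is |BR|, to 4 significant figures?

22.72

∠VDM = 129.1° gives DM at -104.2° from the x-axis; with |DM| = 27.8, M = (-17.99, -1.219). ∠DMR = 51.1° gives MR at 24.70° from the x-axis; with |MR| = 9.9, R = (-8.997, 2.918). Then |BR| = |R − B| = 22.72.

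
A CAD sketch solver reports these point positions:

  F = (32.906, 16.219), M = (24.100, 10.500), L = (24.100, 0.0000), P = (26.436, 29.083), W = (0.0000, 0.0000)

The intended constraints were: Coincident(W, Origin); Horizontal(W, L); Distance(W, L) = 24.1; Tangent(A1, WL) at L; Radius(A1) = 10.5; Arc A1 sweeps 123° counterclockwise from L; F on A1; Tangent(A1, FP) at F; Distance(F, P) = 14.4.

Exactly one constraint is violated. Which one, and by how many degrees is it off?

Tangent(A1, FP) at F — off by 6.30°.

W = (0.00, 0.00) ✓; W.y = 0.00, L.y = 0.00 ✓; |WL| = 24.10 ✓; ∠(ML, LW) = 90.00° ✓; |ML| = 10.50 ✓; bearing(M→F) − bearing(M→L) = 123.0° ✓; |MF| = 10.50 ✓; ∠(MF, FP) = 96.30° ✗; |FP| = 14.40 ✓.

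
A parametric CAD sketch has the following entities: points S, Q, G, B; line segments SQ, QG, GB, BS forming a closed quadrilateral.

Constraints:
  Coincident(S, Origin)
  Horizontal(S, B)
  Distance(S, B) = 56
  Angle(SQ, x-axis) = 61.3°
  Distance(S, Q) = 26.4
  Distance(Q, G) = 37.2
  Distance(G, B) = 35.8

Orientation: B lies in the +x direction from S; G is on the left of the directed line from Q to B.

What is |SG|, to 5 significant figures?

59.324

Checks: |QG| = 37.20 ✓; |GB| = 35.80 ✓.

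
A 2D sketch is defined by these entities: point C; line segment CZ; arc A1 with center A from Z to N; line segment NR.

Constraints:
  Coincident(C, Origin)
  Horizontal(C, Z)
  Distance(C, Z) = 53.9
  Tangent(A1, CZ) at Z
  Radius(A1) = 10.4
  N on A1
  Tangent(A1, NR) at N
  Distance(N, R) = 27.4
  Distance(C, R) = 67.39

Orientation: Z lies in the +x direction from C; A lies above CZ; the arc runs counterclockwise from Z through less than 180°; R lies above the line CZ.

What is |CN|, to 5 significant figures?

65.192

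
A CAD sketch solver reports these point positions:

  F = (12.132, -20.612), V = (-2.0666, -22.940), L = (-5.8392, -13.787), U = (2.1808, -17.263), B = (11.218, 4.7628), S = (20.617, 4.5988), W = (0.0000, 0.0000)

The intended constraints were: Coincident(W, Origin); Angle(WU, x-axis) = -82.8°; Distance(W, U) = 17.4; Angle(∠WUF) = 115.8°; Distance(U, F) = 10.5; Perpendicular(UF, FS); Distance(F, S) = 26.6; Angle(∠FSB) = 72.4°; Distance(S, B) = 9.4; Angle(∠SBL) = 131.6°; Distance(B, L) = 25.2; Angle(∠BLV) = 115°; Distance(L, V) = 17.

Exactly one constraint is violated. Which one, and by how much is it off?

Distance(L, V) = 17 — off by 7.10.

W = (0.00, 0.00) ✓; WU at -82.80° ✓; |WU| = 17.40 ✓; ∠WUF = 115.8° ✓; |UF| = 10.50 ✓; ∠(UF, FS) = 90.00° ✓; |FS| = 26.60 ✓; ∠FSB = 72.40° ✓; |SB| = 9.400 ✓; ∠SBL = 131.6° ✓; |BL| = 25.20 ✓; ∠BLV = 115.0° ✓; |LV| = 9.900 ✗.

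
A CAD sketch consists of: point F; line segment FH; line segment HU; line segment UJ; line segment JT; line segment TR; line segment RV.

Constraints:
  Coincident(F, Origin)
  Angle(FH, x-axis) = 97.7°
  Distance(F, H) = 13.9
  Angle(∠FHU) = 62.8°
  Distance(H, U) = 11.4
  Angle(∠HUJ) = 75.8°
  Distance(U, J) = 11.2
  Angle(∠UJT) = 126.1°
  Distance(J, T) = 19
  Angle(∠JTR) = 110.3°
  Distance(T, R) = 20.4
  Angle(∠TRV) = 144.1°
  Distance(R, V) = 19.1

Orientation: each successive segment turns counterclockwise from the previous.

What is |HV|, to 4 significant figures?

29.58

F is at the origin; FH runs at 97.7° with length 13.9, so H = (-1.862, 13.77). ∠FHU = 62.8° gives HU at -145.1° from the x-axis; with |HU| = 11.4, U = (-11.21, 7.252). ∠HUJ = 75.8° gives UJ at -40.90° from the x-axis; with |UJ| = 11.2, J = (-2.747, -0.08089). ∠UJT = 126.1° gives JT at 13.00° from the x-axis; with |JT| = 19.0, T = (15.77, 4.193). ∠JTR = 110.3° gives TR at 82.70° from the x-axis; with |TR| = 20.4, R = (18.36, 24.43). ∠TRV = 144.1° gives RV at 118.6° from the x-axis; with |RV| = 19.1, V = (9.216, 41.20). Then |HV| = |V − H| = 29.58.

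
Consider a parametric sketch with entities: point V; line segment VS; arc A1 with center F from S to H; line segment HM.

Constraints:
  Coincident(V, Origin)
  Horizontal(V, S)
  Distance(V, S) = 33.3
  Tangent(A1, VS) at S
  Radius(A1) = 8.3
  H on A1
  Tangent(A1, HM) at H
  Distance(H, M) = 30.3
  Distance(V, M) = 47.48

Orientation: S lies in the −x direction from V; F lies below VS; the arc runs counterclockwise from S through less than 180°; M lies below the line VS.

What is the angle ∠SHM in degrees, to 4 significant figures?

121.5°

V is at the origin; V and S share the same y with |VS| = 33.3 and S on the −x side, so S = (-33.30, 0.000). A1 meets VS tangentially, so FS is at right angles to VS, so F = S + (0, -8.3) = (-33.30, -8.300). Since FH ⟂ HM (tangency), |FM| = √(8.3² + 30.3²) = 31.42 regardless of where H sits on A1. So M lies on both circle(V, 47.48) and circle(F, 31.42); the below-VS intersection is M = (-26.98, -39.07). H is the foot of the tangent from M: H = (-40.70, -12.06).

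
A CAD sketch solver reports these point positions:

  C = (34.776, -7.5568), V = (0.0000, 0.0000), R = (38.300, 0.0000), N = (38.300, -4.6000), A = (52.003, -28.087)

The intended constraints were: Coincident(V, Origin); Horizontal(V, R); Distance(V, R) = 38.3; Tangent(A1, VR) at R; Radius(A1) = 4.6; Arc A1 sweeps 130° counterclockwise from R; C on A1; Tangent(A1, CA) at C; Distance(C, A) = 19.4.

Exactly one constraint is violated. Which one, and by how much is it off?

Distance(C, A) = 19.4 — off by 7.40.

V = (0.00, 0.00) ✓; V.y = 0.00, R.y = 0.00 ✓; |VR| = 38.30 ✓; ∠(NR, RV) = 90.00° ✓; |NR| = 4.600 ✓; bearing(N→C) − bearing(N→R) = 130.0° ✓; |NC| = 4.600 ✓; ∠(NC, CA) = 90.00° ✓; |CA| = 26.80 ✗.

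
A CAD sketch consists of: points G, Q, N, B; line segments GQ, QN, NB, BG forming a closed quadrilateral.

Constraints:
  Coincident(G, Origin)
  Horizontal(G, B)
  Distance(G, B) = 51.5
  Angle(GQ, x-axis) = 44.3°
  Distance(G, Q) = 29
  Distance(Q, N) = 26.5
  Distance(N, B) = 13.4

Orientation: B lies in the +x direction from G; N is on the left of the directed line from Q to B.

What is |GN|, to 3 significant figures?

47.6

G is at the origin; GB is horizontal with |GB| = 51.5 and B in +x, so B = (51.5, 0). GQ runs at 44.3° with |GQ| = 29.0, so Q = (20.8, 20.3). N is determined by |QN| = 26.5 and |NB| = 13.4 together: it lies at the intersection of circle(Q, 26.5) and circle(B, 13.4). With |QB| = 36.8, the foot of the radical line on QB is 25.5 from Q and the perpendicular offset is √(26.5² − 25.5²) = 7.19. Taking the left-of-QB solution: N = (46.0, 12.2).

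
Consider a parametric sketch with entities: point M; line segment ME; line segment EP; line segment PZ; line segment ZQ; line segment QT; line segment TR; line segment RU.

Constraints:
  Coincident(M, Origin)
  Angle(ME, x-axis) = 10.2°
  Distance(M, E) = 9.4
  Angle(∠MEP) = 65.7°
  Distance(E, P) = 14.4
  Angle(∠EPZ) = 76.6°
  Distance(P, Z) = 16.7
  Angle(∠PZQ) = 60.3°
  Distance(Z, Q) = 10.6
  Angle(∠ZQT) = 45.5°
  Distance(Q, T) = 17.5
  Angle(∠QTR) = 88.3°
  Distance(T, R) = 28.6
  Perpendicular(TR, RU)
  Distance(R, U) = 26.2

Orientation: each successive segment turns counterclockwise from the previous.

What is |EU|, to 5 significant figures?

37.603

∠QTR = 88.3° gives TR at -146.20° from the x-axis; with |TR| = 28.6, R = (-32.814, -2.2206). TR ⟂ RU, so RU runs at -56.200°; with |RU| = 26.2, U = (-18.239, -23.992). Then |EU| = |U − E| = 37.603.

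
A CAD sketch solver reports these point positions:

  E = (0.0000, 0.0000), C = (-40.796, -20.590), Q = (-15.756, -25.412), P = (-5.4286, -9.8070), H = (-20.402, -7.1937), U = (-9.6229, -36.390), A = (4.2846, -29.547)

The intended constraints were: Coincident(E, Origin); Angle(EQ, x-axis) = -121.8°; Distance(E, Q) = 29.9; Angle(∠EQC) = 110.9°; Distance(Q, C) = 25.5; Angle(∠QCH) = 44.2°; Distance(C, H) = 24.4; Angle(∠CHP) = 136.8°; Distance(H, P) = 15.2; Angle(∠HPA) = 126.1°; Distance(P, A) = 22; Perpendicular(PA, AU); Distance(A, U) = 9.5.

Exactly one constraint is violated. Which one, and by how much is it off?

Distance(A, U) = 9.5 — off by 6.00.

E = (0.00, 0.00) ✓; EQ at -121.8° ✓; |EQ| = 29.90 ✓; ∠EQC = 110.9° ✓; |QC| = 25.50 ✓; ∠QCH = 44.20° ✓; |CH| = 24.40 ✓; ∠CHP = 136.8° ✓; |HP| = 15.20 ✓; ∠HPA = 126.1° ✓; |PA| = 22.00 ✓; ∠(PA, AU) = 90.00° ✓; |AU| = 15.50 ✗.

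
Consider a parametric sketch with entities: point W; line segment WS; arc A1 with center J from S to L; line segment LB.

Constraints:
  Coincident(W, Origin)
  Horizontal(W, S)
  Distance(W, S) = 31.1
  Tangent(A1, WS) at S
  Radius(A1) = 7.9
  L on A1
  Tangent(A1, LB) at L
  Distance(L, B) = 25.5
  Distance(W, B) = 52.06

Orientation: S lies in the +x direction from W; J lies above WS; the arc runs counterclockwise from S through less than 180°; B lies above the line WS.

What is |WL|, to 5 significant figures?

39.704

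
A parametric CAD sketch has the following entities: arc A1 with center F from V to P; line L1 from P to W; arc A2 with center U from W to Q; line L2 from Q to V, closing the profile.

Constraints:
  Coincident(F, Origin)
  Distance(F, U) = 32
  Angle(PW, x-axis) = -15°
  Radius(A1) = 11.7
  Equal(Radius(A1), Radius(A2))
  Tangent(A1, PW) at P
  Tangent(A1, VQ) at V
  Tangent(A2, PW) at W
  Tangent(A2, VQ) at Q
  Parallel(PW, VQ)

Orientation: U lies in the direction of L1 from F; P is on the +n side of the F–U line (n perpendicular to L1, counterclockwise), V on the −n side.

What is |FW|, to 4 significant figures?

34.07

Tangency of A1 to both parallel lines with radius 11.7 puts P and V at F ± 11.7·n: P = (3.028, 11.30), V = (-3.028, -11.30). Equal radii place W and Q the same way about U: W = U + 11.7·n = (33.94, 3.019), Q = U − 11.7·n = (27.88, -19.58). Then |FW| = |W − F| = 34.07.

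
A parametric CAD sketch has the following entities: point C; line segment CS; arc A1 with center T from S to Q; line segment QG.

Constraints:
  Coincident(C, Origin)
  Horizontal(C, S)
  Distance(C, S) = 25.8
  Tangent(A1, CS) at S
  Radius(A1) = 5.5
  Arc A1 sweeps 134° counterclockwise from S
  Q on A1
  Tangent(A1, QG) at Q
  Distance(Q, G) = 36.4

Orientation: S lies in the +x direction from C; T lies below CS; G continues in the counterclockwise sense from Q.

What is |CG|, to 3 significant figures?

59.0

C is at the origin; CS is horizontal with |CS| = 25.8 and S on the +x side, so S = (25.8, 0.00). Since A1 is tangent to CS there, TS ⟂ CS, so T = S + (0, -5.5) = (25.8, -5.50). On A1, S sits at bearing 90° from T; a 134° counterclockwise sweep puts Q at bearing 224°, so Q = T + 5.5·(cos 224°, sin 224°) = (21.8, -9.32). The tangent condition forces TQ to be normal to QG, so QG runs along (−sin 224°, cos 224°); with |QG| = 36.4, G = (47.1, -35.5). Then |CG| = |G − C| = 59.0.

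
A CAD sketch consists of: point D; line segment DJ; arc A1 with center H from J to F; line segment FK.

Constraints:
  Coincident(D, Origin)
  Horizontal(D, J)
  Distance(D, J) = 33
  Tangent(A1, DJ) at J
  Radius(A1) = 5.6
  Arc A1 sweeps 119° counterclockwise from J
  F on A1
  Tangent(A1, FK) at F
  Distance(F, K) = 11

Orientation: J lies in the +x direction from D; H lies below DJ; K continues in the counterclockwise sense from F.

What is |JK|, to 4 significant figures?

17.94

On A1, J sits at bearing 90° from H; a 119° counterclockwise sweep puts F at bearing 209°, so F = H + 5.6·(cos 209°, sin 209°) = (28.10, -8.315). The tangent condition forces HF to be normal to FK, so FK runs along (−sin 209°, cos 209°); with |FK| = 11.0, K = (33.44, -17.94). Then |JK| = |K − J| = 17.94.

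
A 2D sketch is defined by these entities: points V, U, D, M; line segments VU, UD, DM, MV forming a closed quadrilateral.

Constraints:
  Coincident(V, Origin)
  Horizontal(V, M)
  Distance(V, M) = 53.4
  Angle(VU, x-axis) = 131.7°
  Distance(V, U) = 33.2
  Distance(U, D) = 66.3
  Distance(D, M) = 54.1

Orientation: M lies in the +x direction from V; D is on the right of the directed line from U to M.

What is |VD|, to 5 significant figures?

34.585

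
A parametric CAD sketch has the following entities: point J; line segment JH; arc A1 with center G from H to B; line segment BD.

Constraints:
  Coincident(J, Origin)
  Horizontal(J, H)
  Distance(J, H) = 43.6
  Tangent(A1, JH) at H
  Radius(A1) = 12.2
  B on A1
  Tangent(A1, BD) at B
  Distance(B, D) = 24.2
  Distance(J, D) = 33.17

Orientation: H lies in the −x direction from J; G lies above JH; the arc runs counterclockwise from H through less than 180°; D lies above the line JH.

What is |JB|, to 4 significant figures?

33.76

J is at the origin; JH is horizontal with |JH| = 43.6 and H on the −x side, so H = (-43.60, 0.000). A1 meets JH tangentially, so GH is at right angles to JH, so G = H + (0, 12.2) = (-43.60, 12.20). Since GB ⟂ BD (tangency), |GD| = √(12.2² + 24.2²) = 27.10 regardless of where B sits on A1. So D lies on both circle(J, 33.17) and circle(G, 27.10); the above-JH intersection is D = (-20.38, 26.17). B is the foot of the tangent from D: B = (-33.28, 5.697).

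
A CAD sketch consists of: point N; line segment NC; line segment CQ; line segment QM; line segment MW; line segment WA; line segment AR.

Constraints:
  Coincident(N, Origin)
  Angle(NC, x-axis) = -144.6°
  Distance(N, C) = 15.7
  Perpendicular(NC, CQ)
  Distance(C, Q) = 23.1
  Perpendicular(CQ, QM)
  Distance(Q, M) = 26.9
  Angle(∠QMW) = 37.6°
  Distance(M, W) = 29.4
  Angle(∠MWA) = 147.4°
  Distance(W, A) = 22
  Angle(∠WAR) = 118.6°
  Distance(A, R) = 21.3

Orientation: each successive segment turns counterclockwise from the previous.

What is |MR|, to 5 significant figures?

57.036

N is at the origin; NC runs at -144.6° with length 15.7, so C = (-12.798, -9.0947). NC is perpendicular to CQ, so CQ runs at -54.600°; with |CQ| = 23.1, Q = (0.58389, -27.924). CQ is perpendicular to QM, so QM runs at 35.400°; with |QM| = 26.9, M = (22.511, -12.342). ∠QMW = 37.6° gives MW at 177.80° from the x-axis; with |MW| = 29.4, W = (-6.8675, -11.213). ∠MWA = 147.4° gives WA at -149.60° from the x-axis; with |WA| = 22.0, A = (-25.843, -22.346). ∠WAR = 118.6° gives AR at -88.200° from the x-axis; with |AR| = 21.3, R = (-25.174, -43.635). Then |MR| = |R − M| = 57.036.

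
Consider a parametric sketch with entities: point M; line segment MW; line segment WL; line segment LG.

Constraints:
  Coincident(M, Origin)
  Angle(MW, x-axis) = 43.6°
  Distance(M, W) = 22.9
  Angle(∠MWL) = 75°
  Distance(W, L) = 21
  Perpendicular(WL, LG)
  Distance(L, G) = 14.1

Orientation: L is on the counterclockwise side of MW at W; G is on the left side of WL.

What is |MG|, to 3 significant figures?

17.1

M is at the origin; MW runs at 43.6° with length 22.9, so W = 22.9·(cos 43.6°, sin 43.6°) = (16.6, 15.8). ∠MWL = 75.0°, so WL runs at 43.6° + (180° − 75.0°) = 149° from the x-axis; with |WL| = 21.0, L = W + 21.0·(cos 149°, sin 149°) = (-1.34, 26.7). WL is perpendicular to LG; with |LG| = 14.1 on the left of WL, G = L + 14.1·(-0.521, -0.854) = (-8.69, 14.7). Then |MG| = |G − M| = 17.1.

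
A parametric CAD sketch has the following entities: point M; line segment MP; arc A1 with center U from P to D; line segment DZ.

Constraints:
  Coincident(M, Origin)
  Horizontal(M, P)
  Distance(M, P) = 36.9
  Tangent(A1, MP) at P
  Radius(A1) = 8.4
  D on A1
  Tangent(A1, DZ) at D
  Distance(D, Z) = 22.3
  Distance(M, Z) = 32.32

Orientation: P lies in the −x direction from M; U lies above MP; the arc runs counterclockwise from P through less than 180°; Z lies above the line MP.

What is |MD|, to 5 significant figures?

29.654

Checks: |MP| = 36.90 ✓; |UD| = 8.400 ✓; ∠(UD, DZ) = 90.00° ✓; |DZ| = 22.30 ✓; |MZ| = 32.32 ✓.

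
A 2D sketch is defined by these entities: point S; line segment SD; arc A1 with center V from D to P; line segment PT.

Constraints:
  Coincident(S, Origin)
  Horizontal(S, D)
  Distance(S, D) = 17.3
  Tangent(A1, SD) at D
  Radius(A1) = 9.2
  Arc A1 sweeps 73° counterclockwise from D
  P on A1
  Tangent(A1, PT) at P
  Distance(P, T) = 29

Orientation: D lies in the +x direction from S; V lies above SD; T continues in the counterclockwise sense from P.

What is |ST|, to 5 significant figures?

48.664

S is at the origin; SD is horizontal with |SD| = 17.3 and D on the +x side, so D = (17.300, 0.0000). The tangent condition forces VD to be normal to SD, so V = D + (0, 9.2) = (17.300, 9.2000). On A1, D sits at bearing -90° from V; a 73° counterclockwise sweep puts P at bearing -17°, so P = V + 9.2·(cos -17°, sin -17°) = (26.098, 6.5102). Since A1 is tangent to PT there, VP ⟂ PT, so PT runs along (−sin -17°, cos -17°); with |PT| = 29.0, T = (34.577, 34.243). Then |ST| = |T − S| = 48.664.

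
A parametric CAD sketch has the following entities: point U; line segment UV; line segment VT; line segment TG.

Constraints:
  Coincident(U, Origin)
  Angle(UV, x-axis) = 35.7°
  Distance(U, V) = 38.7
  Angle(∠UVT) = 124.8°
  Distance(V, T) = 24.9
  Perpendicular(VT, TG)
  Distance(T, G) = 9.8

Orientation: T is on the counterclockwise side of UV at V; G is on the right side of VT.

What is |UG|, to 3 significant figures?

62.7

U is at the origin; UV runs at 35.7° with length 38.7, so V = 38.7·(cos 35.7°, sin 35.7°) = (31.4, 22.6). ∠UVT = 124.8°, so VT runs at 35.7° + (180° − 124.8°) = 90.9° from the x-axis; with |VT| = 24.9, T = V + 24.9·(cos 90.9°, sin 90.9°) = (31.0, 47.5). The perpendicularity gives TG at right angles to VT; with |TG| = 9.8 on the right of VT, G = T + 9.8·(1.00, 0.0157) = (40.8, 47.6). Then |UG| = |G − U| = 62.7.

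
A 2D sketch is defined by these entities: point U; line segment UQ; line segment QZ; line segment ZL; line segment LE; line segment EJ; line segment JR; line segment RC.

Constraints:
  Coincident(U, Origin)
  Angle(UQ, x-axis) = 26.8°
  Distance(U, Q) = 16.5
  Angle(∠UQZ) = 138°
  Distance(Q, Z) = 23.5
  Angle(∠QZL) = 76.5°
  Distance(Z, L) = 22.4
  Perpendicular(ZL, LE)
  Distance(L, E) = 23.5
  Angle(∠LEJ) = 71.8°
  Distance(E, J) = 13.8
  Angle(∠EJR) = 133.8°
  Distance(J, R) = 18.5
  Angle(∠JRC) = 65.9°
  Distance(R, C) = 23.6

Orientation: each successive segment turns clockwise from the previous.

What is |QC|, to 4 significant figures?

28.56

∠EJR = 133.8° gives JR at -3.100° from the x-axis; with |JR| = 18.5, R = (34.58, 1.344). ∠JRC = 65.9° gives RC at -117.2° from the x-axis; with |RC| = 23.6, C = (23.80, -19.65). Then |QC| = |C − Q| = 28.56.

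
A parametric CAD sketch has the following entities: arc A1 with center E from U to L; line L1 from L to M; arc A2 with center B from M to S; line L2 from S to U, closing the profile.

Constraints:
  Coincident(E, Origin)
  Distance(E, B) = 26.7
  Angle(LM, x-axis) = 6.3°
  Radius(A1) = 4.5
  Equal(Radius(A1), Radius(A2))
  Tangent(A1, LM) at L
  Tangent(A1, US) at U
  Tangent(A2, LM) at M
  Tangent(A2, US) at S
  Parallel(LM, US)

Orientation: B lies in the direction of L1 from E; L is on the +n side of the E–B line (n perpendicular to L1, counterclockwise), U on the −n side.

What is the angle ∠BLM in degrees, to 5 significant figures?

9.5667°

The slot axis is L1's direction at 6.3°, so u = (cos 6.3°, sin 6.3°) = (0.99396, 0.10973) and n = (−sin 6.3°, cos 6.3°) = (-0.10973, 0.99396). E is at the origin and B lies 26.7 along u from E, so B = 26.7·u = (26.539, 2.9299). Tangency of A1 to both parallel lines with radius 4.5 puts L and U at E ± 4.5·n: L = (-0.49380, 4.4728), U = (0.49380, -4.4728). Equal radii place M and S the same way about B: M = B + 4.5·n = (26.045, 7.4027), S = B − 4.5·n = (27.033, -1.5429). Then cos ∠BLM = LB·LM / (|LB||LM|), giving 9.5667°.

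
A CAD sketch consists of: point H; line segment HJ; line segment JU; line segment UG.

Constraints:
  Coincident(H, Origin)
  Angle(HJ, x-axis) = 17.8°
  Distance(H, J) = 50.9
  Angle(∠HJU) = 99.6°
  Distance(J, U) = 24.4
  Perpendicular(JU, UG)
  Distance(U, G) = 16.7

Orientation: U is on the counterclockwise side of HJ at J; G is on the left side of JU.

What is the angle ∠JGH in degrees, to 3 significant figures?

79.9°

H is at the origin; HJ runs at 17.8° with length 50.9, so J = 50.9·(cos 17.8°, sin 17.8°) = (48.5, 15.6). ∠HJU = 99.6°, so JU runs at 17.8° + (180° − 99.6°) = 98.2° from the x-axis; with |JU| = 24.4, U = J + 24.4·(cos 98.2°, sin 98.2°) = (45.0, 39.7). JU is perpendicular to UG; with |UG| = 16.7 on the left of JU, G = U + 16.7·(-0.990, -0.143) = (28.5, 37.3). Then cos ∠JGH = GJ·GH / (|GJ||GH|), giving 79.9°.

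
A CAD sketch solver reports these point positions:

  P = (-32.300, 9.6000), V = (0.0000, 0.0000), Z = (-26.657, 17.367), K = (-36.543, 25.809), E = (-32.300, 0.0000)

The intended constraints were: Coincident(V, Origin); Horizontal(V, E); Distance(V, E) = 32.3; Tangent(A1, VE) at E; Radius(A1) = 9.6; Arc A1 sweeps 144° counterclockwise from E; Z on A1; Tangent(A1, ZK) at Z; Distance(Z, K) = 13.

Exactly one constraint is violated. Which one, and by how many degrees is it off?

Tangent(A1, ZK) at Z — off by 4.50°.

V = (0.00, 0.00) ✓; V.y = 0.00, E.y = 0.00 ✓; |VE| = 32.30 ✓; ∠(PE, EV) = 90.00° ✓; |PE| = 9.600 ✓; bearing(P→Z) − bearing(P→E) = 144.0° ✓; |PZ| = 9.601 ✓; ∠(PZ, ZK) = 94.50° ✗; |ZK| = 13.00 ✓.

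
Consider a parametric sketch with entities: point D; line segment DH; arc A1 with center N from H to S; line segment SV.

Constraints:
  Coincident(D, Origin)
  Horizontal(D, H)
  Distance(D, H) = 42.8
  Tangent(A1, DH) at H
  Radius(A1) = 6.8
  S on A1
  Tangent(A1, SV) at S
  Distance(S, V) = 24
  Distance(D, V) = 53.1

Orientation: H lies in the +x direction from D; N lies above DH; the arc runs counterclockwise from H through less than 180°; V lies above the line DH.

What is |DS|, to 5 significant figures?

50.089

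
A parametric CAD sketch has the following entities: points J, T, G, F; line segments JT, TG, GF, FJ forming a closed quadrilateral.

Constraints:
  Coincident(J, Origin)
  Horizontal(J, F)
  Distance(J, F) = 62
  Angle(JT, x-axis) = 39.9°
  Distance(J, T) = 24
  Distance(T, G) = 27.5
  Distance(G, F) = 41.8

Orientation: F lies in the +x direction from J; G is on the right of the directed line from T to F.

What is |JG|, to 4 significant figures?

24.94

Checks: |TG| = 27.50 ✓; |GF| = 41.80 ✓.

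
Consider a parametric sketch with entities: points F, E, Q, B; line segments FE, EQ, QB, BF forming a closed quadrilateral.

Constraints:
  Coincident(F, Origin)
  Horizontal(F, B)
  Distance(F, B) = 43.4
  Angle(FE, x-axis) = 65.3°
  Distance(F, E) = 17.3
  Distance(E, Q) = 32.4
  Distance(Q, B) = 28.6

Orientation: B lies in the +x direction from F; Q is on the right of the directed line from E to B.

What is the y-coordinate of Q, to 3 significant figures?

-14.6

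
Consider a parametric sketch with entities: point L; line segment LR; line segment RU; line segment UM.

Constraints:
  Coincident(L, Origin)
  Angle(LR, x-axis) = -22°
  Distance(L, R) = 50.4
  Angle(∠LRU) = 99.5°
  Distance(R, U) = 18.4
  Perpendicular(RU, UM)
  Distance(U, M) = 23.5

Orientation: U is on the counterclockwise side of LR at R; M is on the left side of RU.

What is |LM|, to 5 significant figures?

37.427

∠LRU = 99.5°, so RU runs at -22.0° + (180° − 99.5°) = 58.500° from the x-axis; with |RU| = 18.4, U = R + 18.4·(cos 58.500°, sin 58.500°) = (56.344, -3.1916). RU is perpendicular to UM; with |UM| = 23.5 on the left of RU, M = U + 23.5·(-0.85264, 0.52250) = (36.307, 9.0871). Then |LM| = |M − L| = 37.427.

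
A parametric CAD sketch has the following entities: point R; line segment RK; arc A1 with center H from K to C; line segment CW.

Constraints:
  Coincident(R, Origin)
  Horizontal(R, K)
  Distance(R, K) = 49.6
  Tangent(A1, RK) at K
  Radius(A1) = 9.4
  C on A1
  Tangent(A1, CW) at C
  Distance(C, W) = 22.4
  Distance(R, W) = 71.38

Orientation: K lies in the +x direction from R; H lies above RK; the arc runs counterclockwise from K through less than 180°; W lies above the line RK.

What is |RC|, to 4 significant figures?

58.80

Checks: R = (0.00, 0.00) ✓; |HC| = 9.400 ✓; ∠(HC, CW) = 90.00° ✓; |CW| = 22.40 ✓; |RW| = 71.38 ✓.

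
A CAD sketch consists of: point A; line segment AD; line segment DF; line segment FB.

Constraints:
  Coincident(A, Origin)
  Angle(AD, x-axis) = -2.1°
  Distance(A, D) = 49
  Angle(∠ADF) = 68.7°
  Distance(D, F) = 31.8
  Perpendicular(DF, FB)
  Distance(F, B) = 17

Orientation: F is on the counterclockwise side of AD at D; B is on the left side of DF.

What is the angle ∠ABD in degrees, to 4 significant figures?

92.09°

A is at the origin; AD runs at -2.1° with length 49.0, so D = 49.0·(cos -2.1°, sin -2.1°) = (48.97, -1.796). ∠ADF = 68.7°, so DF runs at -2.1° + (180° − 68.7°) = 109.2° from the x-axis; with |DF| = 31.8, F = D + 31.8·(cos 109.2°, sin 109.2°) = (38.51, 28.24). DF ⟂ FB; with |FB| = 17.0 on the left of DF, B = F + 17.0·(-0.9444, -0.3289) = (22.45, 22.64). Then cos ∠ABD = BA·BD / (|BA||BD|), giving 92.09°.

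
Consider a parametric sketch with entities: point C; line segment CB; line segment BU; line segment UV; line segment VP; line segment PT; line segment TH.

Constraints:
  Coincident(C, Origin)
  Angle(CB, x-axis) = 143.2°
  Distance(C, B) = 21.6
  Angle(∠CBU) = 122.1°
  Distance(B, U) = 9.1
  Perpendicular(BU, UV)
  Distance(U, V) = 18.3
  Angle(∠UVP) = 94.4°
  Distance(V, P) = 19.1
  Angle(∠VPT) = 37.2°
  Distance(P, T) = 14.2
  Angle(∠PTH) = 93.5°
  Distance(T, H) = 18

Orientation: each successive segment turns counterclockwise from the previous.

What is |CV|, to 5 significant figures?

20.578

∠CBU = 122.1° gives BU at -158.90° from the x-axis; with |BU| = 9.1, U = (-25.786, 9.6629). BU ⟂ UV, so UV runs at -68.900°; with |UV| = 18.3, V = (-19.198, -7.4101). Then |CV| = |V − C| = 20.578.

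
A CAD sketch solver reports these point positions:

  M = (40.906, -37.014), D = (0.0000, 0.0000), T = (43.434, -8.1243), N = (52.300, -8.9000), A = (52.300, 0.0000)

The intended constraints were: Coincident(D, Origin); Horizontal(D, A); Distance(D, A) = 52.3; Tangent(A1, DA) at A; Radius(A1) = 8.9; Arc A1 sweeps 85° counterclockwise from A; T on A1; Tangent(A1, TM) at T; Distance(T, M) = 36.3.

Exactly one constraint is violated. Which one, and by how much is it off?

Distance(T, M) = 36.3 — off by 7.30.

D = (0.00, 0.00) ✓; D.y = 0.00, A.y = 0.00 ✓; |DA| = 52.30 ✓; ∠(NA, AD) = 90.00° ✓; |NA| = 8.900 ✓; bearing(N→T) − bearing(N→A) = 85.00° ✓; |NT| = 8.900 ✓; ∠(NT, TM) = 90.00° ✓; |TM| = 29.00 ✗.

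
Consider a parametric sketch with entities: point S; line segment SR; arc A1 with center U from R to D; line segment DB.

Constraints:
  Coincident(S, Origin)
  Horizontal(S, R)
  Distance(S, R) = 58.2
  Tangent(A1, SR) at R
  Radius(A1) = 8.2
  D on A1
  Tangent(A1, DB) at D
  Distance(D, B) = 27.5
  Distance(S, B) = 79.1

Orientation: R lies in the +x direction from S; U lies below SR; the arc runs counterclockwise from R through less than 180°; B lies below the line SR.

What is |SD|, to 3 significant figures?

54.2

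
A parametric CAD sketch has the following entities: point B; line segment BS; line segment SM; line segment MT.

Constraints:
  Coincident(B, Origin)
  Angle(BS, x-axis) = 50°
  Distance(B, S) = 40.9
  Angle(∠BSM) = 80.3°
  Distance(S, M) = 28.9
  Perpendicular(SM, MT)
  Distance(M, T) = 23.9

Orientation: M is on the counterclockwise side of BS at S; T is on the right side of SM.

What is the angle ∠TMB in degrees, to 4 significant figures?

151.4°

B is at the origin; BS runs at 50.0° with length 40.9, so S = 40.9·(cos 50.0°, sin 50.0°) = (26.29, 31.33). ∠BSM = 80.3°, so SM runs at 50.0° + (180° − 80.3°) = 149.7° from the x-axis; with |SM| = 28.9, M = S + 28.9·(cos 149.7°, sin 149.7°) = (1.338, 45.91). SM ⟂ MT; with |MT| = 23.9 on the right of SM, T = M + 23.9·(0.5045, 0.8634) = (13.40, 66.55). Then cos ∠TMB = MT·MB / (|MT||MB|), giving 151.4°.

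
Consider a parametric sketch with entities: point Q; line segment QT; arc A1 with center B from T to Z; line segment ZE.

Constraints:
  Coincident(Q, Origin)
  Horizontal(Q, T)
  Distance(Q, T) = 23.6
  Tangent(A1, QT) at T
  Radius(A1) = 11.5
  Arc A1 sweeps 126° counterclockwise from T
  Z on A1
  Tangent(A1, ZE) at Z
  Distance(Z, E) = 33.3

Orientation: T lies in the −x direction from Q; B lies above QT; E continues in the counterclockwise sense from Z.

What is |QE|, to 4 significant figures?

56.48

Q is at the origin; Q and T share the same y with |QT| = 23.6 and T on the −x side, so T = (-23.60, 0.000). Tangency of A1 to QT means the radius BT is perpendicular to QT, so B = T + (0, 11.5) = (-23.60, 11.50). On A1, T sits at bearing -90° from B; a 126° counterclockwise sweep puts Z at bearing 36°, so Z = B + 11.5·(cos 36°, sin 36°) = (-14.30, 18.26). The tangent condition forces BZ to be normal to ZE, so ZE runs along (−sin 36°, cos 36°); with |ZE| = 33.3, E = (-33.87, 45.20). Then |QE| = |E − Q| = 56.48.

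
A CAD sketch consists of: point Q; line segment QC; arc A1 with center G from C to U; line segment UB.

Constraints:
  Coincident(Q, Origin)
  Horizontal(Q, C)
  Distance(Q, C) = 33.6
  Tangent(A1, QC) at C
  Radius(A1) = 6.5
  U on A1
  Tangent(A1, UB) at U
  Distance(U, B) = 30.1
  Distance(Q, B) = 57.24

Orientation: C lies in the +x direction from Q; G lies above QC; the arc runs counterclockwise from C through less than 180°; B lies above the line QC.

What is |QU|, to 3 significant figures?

40.4

Q is at the origin; QC is horizontal with |QC| = 33.6 and C on the +x side, so C = (33.6, 0.00). Since A1 is tangent to QC there, GC ⟂ QC, so G = C + (0, 6.5) = (33.6, 6.50). Since GU ⟂ UB (tangency), |GB| = √(6.5² + 30.1²) = 30.8 regardless of where U sits on A1. So B lies on both circle(Q, 57.24) and circle(G, 30.8); the above-QC intersection is B = (45.3, 35.0). U is the foot of the tangent from B: U = (40.0, 5.35).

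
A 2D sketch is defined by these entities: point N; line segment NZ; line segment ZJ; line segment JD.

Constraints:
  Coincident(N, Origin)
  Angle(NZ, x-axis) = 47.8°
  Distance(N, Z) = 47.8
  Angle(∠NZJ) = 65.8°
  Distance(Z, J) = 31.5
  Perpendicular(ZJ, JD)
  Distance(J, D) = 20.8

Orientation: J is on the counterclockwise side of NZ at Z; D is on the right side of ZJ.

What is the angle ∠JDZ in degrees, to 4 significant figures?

56.56°

N is at the origin; NZ runs at 47.8° with length 47.8, so Z = 47.8·(cos 47.8°, sin 47.8°) = (32.11, 35.41). ∠NZJ = 65.8°, so ZJ runs at 47.8° + (180° − 65.8°) = 162.0° from the x-axis; with |ZJ| = 31.5, J = Z + 31.5·(cos 162.0°, sin 162.0°) = (2.150, 45.14). ZJ ⟂ JD; with |JD| = 20.8 on the right of ZJ, D = J + 20.8·(0.3090, 0.9511) = (8.578, 64.93). Then cos ∠JDZ = DJ·DZ / (|DJ||DZ|), giving 56.56°.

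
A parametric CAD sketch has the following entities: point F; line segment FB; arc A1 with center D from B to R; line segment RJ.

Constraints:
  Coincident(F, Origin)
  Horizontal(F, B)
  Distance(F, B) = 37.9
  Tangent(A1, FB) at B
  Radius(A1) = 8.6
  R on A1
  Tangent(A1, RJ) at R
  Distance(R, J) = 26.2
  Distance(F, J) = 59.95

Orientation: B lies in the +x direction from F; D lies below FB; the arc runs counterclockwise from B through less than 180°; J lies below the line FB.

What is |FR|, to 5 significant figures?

34.834

F is at the origin; F and B share the same y with |FB| = 37.9 and B on the +x side, so B = (37.900, 0.0000). Tangency of A1 to FB means the radius DB is perpendicular to FB, so D = B + (0, -8.6) = (37.900, -8.6000). Since DR ⟂ RJ (tangency), |DJ| = √(8.6² + 26.2²) = 27.575 regardless of where R sits on A1. So J lies on both circle(F, 59.95) and circle(D, 27.575); the below-FB intersection is J = (49.702, -33.522). R is the foot of the tangent from J: R = (31.663, -14.521).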